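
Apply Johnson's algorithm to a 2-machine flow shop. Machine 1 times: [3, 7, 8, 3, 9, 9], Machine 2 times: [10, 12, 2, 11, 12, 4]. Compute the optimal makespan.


Apply Johnson's rule:
  Group 1 (a <= b): [(1, 3, 10), (4, 3, 11), (2, 7, 12), (5, 9, 12)]
  Group 2 (a > b): [(6, 9, 4), (3, 8, 2)]
Optimal job order: [1, 4, 2, 5, 6, 3]
Schedule:
  Job 1: M1 done at 3, M2 done at 13
  Job 4: M1 done at 6, M2 done at 24
  Job 2: M1 done at 13, M2 done at 36
  Job 5: M1 done at 22, M2 done at 48
  Job 6: M1 done at 31, M2 done at 52
  Job 3: M1 done at 39, M2 done at 54
Makespan = 54

54


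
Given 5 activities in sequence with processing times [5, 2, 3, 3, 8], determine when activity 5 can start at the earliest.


Activity 5 starts after activities 1 through 4 complete.
Predecessor durations: [5, 2, 3, 3]
ES = 5 + 2 + 3 + 3 = 13

13


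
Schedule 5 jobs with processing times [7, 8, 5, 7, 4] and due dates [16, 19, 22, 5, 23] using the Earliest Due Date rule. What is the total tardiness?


Sort by due date (EDD order): [(7, 5), (7, 16), (8, 19), (5, 22), (4, 23)]
Compute completion times and tardiness:
  Job 1: p=7, d=5, C=7, tardiness=max(0,7-5)=2
  Job 2: p=7, d=16, C=14, tardiness=max(0,14-16)=0
  Job 3: p=8, d=19, C=22, tardiness=max(0,22-19)=3
  Job 4: p=5, d=22, C=27, tardiness=max(0,27-22)=5
  Job 5: p=4, d=23, C=31, tardiness=max(0,31-23)=8
Total tardiness = 18

18


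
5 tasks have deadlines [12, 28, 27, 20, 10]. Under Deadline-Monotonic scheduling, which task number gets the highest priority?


Sort tasks by relative deadline (ascending):
  Task 5: deadline = 10
  Task 1: deadline = 12
  Task 4: deadline = 20
  Task 3: deadline = 27
  Task 2: deadline = 28
Priority order (highest first): [5, 1, 4, 3, 2]
Highest priority task = 5

5


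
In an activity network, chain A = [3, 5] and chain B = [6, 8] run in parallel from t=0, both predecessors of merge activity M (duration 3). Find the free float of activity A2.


ES(A2) = sum of predecessors on chain A = 3
EF(A2) = ES + duration = 3 + 5 = 8
Successor of A2 is M. ES(M) = max(sum(A), sum(B)) = max(8, 14) = 14
Free float = ES(successor) - EF(current) = 14 - 8 = 6

6


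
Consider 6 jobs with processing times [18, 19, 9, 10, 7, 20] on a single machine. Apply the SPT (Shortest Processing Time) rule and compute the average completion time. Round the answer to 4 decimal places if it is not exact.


Sort jobs by processing time (SPT order): [7, 9, 10, 18, 19, 20]
Compute completion times sequentially:
  Job 1: processing = 7, completes at 7
  Job 2: processing = 9, completes at 16
  Job 3: processing = 10, completes at 26
  Job 4: processing = 18, completes at 44
  Job 5: processing = 19, completes at 63
  Job 6: processing = 20, completes at 83
Sum of completion times = 239
Average completion time = 239/6 = 39.8333

39.8333


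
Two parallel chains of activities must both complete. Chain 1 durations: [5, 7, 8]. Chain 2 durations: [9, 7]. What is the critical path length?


Path A total = 5 + 7 + 8 = 20
Path B total = 9 + 7 = 16
Critical path = longest path = max(20, 16) = 20

20


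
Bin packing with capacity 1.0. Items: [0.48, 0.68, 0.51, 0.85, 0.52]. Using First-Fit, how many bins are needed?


Place items sequentially using First-Fit:
  Item 0.48 -> new Bin 1
  Item 0.68 -> new Bin 2
  Item 0.51 -> Bin 1 (now 0.99)
  Item 0.85 -> new Bin 3
  Item 0.52 -> new Bin 4
Total bins used = 4

4


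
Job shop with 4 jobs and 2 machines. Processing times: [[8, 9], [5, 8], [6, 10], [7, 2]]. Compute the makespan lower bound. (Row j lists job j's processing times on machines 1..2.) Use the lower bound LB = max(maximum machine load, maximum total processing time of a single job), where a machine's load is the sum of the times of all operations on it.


Machine loads:
  Machine 1: 8 + 5 + 6 + 7 = 26
  Machine 2: 9 + 8 + 10 + 2 = 29
Max machine load = 29
Job totals:
  Job 1: 17
  Job 2: 13
  Job 3: 16
  Job 4: 9
Max job total = 17
Lower bound = max(29, 17) = 29

29


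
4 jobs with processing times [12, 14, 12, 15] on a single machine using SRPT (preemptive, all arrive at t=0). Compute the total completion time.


Since all jobs arrive at t=0, SRPT equals SPT ordering.
SPT order: [12, 12, 14, 15]
Completion times:
  Job 1: p=12, C=12
  Job 2: p=12, C=24
  Job 3: p=14, C=38
  Job 4: p=15, C=53
Total completion time = 12 + 24 + 38 + 53 = 127

127


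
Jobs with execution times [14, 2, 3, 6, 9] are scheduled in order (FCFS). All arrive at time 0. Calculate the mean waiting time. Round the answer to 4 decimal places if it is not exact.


FCFS order (as given): [14, 2, 3, 6, 9]
Waiting times:
  Job 1: wait = 0
  Job 2: wait = 14
  Job 3: wait = 16
  Job 4: wait = 19
  Job 5: wait = 25
Sum of waiting times = 74
Average waiting time = 74/5 = 14.8

14.8


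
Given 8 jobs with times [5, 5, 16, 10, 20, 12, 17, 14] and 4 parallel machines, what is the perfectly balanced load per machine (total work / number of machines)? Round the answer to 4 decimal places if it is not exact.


Total processing time = 5 + 5 + 16 + 10 + 20 + 12 + 17 + 14 = 99
Number of machines = 4
Ideal balanced load = 99 / 4 = 24.75

24.75


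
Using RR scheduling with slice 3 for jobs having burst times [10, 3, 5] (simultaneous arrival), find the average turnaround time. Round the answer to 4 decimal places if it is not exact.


Time quantum = 3
Execution trace:
  J1 runs 3 units, time = 3
  J2 runs 3 units, time = 6
  J3 runs 3 units, time = 9
  J1 runs 3 units, time = 12
  J3 runs 2 units, time = 14
  J1 runs 3 units, time = 17
  J1 runs 1 units, time = 18
Finish times: [18, 6, 14]
Average turnaround = 38/3 = 12.6667

12.6667


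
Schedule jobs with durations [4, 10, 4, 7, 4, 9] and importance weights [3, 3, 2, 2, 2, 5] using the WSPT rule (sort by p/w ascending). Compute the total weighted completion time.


Compute p/w ratios and sort ascending (WSPT): [(4, 3), (9, 5), (4, 2), (4, 2), (10, 3), (7, 2)]
Compute weighted completion times:
  Job (p=4,w=3): C=4, w*C=3*4=12
  Job (p=9,w=5): C=13, w*C=5*13=65
  Job (p=4,w=2): C=17, w*C=2*17=34
  Job (p=4,w=2): C=21, w*C=2*21=42
  Job (p=10,w=3): C=31, w*C=3*31=93
  Job (p=7,w=2): C=38, w*C=2*38=76
Total weighted completion time = 322

322


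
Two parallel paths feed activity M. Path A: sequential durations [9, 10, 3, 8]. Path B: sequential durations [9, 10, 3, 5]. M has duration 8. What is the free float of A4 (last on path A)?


ES(A4) = sum of predecessors on chain A = 22
EF(A4) = ES + duration = 22 + 8 = 30
Successor of A4 is M. ES(M) = max(sum(A), sum(B)) = max(30, 27) = 30
Free float = ES(successor) - EF(current) = 30 - 30 = 0

0


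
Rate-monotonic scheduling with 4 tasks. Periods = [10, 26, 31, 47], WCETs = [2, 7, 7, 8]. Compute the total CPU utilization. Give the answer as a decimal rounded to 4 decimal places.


Compute individual utilizations (exact fractions):
  Task 1: C/T = 2/10 = 1/5 (approx. 0.2)
  Task 2: C/T = 7/26 (approx. 0.2692)
  Task 3: C/T = 7/31 (approx. 0.2258)
  Task 4: C/T = 8/47 (approx. 0.1702)
Total utilization U = 1/5 + 7/26 + 7/31 + 8/47 = 163887/189410
Rounded to 4 decimal places: U = 0.8652
RM (Liu & Layland) bound for 4 tasks = 0.756828; compare with U = 163887/189410 (approx. 0.865250)
bound < U <= 1, so the RM sufficient condition is not met (inconclusive; an exact test such as response-time analysis is needed).

0.8652


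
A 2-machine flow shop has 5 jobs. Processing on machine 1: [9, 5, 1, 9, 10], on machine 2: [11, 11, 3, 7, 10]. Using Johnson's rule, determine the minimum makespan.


Apply Johnson's rule:
  Group 1 (a <= b): [(3, 1, 3), (2, 5, 11), (1, 9, 11), (5, 10, 10)]
  Group 2 (a > b): [(4, 9, 7)]
Optimal job order: [3, 2, 1, 5, 4]
Schedule:
  Job 3: M1 done at 1, M2 done at 4
  Job 2: M1 done at 6, M2 done at 17
  Job 1: M1 done at 15, M2 done at 28
  Job 5: M1 done at 25, M2 done at 38
  Job 4: M1 done at 34, M2 done at 45
Makespan = 45

45


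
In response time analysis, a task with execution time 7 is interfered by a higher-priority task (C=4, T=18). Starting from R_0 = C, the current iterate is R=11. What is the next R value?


R_next = C + ceil(R_prev / T_hp) * C_hp
ceil(11 / 18) = ceil(0.6111) = 1
Interference = 1 * 4 = 4
R_next = 7 + 4 = 11
R_next = R_prev, so the iteration has converged (response time = 11).

11


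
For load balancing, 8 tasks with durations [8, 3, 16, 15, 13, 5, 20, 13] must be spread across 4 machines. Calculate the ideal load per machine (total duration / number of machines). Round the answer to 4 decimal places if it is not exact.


Total processing time = 8 + 3 + 16 + 15 + 13 + 5 + 20 + 13 = 93
Number of machines = 4
Ideal balanced load = 93 / 4 = 23.25

23.25


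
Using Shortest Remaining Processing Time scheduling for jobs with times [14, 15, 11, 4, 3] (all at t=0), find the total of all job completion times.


Since all jobs arrive at t=0, SRPT equals SPT ordering.
SPT order: [3, 4, 11, 14, 15]
Completion times:
  Job 1: p=3, C=3
  Job 2: p=4, C=7
  Job 3: p=11, C=18
  Job 4: p=14, C=32
  Job 5: p=15, C=47
Total completion time = 3 + 7 + 18 + 32 + 47 = 107

107


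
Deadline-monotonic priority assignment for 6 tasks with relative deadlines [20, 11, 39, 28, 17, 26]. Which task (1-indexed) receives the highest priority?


Sort tasks by relative deadline (ascending):
  Task 2: deadline = 11
  Task 5: deadline = 17
  Task 1: deadline = 20
  Task 6: deadline = 26
  Task 4: deadline = 28
  Task 3: deadline = 39
Priority order (highest first): [2, 5, 1, 6, 4, 3]
Highest priority task = 2

2


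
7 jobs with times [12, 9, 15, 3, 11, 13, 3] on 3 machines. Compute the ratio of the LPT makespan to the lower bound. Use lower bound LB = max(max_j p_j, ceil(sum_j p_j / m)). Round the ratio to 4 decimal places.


LPT order: [15, 13, 12, 11, 9, 3, 3]
Machine loads after assignment: [21, 22, 23]
LPT makespan = 23
Lower bound = max(max_job, ceil(total/3)) = max(15, 22) = 22
Ratio = 23 / 22 = 1.0455

1.0455


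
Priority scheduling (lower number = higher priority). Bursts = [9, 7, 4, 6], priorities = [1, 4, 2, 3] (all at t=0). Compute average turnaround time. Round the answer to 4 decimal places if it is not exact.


Sort by priority (ascending = highest first):
Order: [(1, 9), (2, 4), (3, 6), (4, 7)]
Completion times:
  Priority 1, burst=9, C=9
  Priority 2, burst=4, C=13
  Priority 3, burst=6, C=19
  Priority 4, burst=7, C=26
Average turnaround = 67/4 = 16.75

16.75


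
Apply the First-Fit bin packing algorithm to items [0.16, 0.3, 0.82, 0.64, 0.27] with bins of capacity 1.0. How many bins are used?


Place items sequentially using First-Fit:
  Item 0.16 -> new Bin 1
  Item 0.3 -> Bin 1 (now 0.46)
  Item 0.82 -> new Bin 2
  Item 0.64 -> new Bin 3
  Item 0.27 -> Bin 1 (now 0.73)
Total bins used = 3

3


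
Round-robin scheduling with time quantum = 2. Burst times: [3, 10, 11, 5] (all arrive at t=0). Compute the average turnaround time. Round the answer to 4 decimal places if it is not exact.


Time quantum = 2
Execution trace:
  J1 runs 2 units, time = 2
  J2 runs 2 units, time = 4
  J3 runs 2 units, time = 6
  J4 runs 2 units, time = 8
  J1 runs 1 units, time = 9
  J2 runs 2 units, time = 11
  J3 runs 2 units, time = 13
  J4 runs 2 units, time = 15
  J2 runs 2 units, time = 17
  J3 runs 2 units, time = 19
  J4 runs 1 units, time = 20
  J2 runs 2 units, time = 22
  J3 runs 2 units, time = 24
  J2 runs 2 units, time = 26
  J3 runs 2 units, time = 28
  J3 runs 1 units, time = 29
Finish times: [9, 26, 29, 20]
Average turnaround = 84/4 = 21.0

21.0


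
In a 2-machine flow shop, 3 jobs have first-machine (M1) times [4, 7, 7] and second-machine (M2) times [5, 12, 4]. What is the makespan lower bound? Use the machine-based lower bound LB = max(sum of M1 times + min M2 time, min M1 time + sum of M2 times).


LB1 = sum(M1 times) + min(M2 times) = 18 + 4 = 22
LB2 = min(M1 times) + sum(M2 times) = 4 + 21 = 25
Lower bound = max(LB1, LB2) = max(22, 25) = 25

25


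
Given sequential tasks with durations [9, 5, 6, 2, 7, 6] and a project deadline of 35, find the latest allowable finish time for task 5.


LF(activity 5) = deadline - sum of successor durations
Successors: activities 6 through 6 with durations [6]
Sum of successor durations = 6
LF = 35 - 6 = 29

29


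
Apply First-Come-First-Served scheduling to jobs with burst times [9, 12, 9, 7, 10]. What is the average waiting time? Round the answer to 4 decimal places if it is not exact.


FCFS order (as given): [9, 12, 9, 7, 10]
Waiting times:
  Job 1: wait = 0
  Job 2: wait = 9
  Job 3: wait = 21
  Job 4: wait = 30
  Job 5: wait = 37
Sum of waiting times = 97
Average waiting time = 97/5 = 19.4

19.4


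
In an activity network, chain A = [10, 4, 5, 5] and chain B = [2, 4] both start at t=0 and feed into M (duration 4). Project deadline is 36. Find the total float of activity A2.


Forward pass: ES(A2) = sum of predecessors on chain A = 10
EF = ES + duration = 10 + 4 = 14
Backward pass: LF(M) = deadline = 36; LS(M) = 36 - 4 = 32
LF(A2) = LS(M) - sum(successors on chain A) = 32 - 10 = 22
LS = LF - duration = 22 - 4 = 18
Total float = LS - ES = 18 - 10 = 8

8


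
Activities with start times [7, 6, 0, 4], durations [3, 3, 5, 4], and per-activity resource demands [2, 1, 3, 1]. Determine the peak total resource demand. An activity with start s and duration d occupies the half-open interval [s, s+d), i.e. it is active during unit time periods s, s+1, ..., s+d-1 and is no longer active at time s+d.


Each activity i is active on [start_i, start_i + duration_i).
Compute total resource usage per time slot:
  t=0: active resources = [3], total = 3
  t=1: active resources = [3], total = 3
  t=2: active resources = [3], total = 3
  t=3: active resources = [3], total = 3
  t=4: active resources = [3, 1], total = 4
  t=5: active resources = [1], total = 1
  t=6: active resources = [1, 1], total = 2
  t=7: active resources = [2, 1, 1], total = 4
  t=8: active resources = [2, 1], total = 3
  t=9: active resources = [2], total = 2
Peak resource demand = 4

4


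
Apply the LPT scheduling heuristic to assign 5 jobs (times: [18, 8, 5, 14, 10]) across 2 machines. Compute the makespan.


Sort jobs in decreasing order (LPT): [18, 14, 10, 8, 5]
Assign each job to the least loaded machine:
  Machine 1: jobs [18, 8], load = 26
  Machine 2: jobs [14, 10, 5], load = 29
Makespan = max load = 29

29


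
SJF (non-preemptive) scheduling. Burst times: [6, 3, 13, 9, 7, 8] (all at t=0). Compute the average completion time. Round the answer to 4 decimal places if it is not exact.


SJF order (ascending): [3, 6, 7, 8, 9, 13]
Completion times:
  Job 1: burst=3, C=3
  Job 2: burst=6, C=9
  Job 3: burst=7, C=16
  Job 4: burst=8, C=24
  Job 5: burst=9, C=33
  Job 6: burst=13, C=46
Average completion = 131/6 = 21.8333

21.8333


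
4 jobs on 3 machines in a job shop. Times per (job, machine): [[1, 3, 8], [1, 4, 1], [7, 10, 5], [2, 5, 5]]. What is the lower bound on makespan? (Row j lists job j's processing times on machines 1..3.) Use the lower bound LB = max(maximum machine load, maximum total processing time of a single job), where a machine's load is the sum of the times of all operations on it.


Machine loads:
  Machine 1: 1 + 1 + 7 + 2 = 11
  Machine 2: 3 + 4 + 10 + 5 = 22
  Machine 3: 8 + 1 + 5 + 5 = 19
Max machine load = 22
Job totals:
  Job 1: 12
  Job 2: 6
  Job 3: 22
  Job 4: 12
Max job total = 22
Lower bound = max(22, 22) = 22

22


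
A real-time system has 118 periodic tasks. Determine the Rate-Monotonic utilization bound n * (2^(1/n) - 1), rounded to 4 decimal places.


Compute 2^(1/118) = 1.0058914152
Subtract 1: 1.0058914152 - 1 = 0.0058914152
Multiply by n: 118 * 0.0058914152 = 0.6951869936
Round to 4 dp: 0.6952

0.6952


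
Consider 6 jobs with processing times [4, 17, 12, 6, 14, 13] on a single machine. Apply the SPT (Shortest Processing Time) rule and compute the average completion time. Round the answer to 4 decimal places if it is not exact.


Sort jobs by processing time (SPT order): [4, 6, 12, 13, 14, 17]
Compute completion times sequentially:
  Job 1: processing = 4, completes at 4
  Job 2: processing = 6, completes at 10
  Job 3: processing = 12, completes at 22
  Job 4: processing = 13, completes at 35
  Job 5: processing = 14, completes at 49
  Job 6: processing = 17, completes at 66
Sum of completion times = 186
Average completion time = 186/6 = 31.0

31.0


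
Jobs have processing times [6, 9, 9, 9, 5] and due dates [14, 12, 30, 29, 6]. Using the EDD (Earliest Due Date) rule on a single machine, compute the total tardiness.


Sort by due date (EDD order): [(5, 6), (9, 12), (6, 14), (9, 29), (9, 30)]
Compute completion times and tardiness:
  Job 1: p=5, d=6, C=5, tardiness=max(0,5-6)=0
  Job 2: p=9, d=12, C=14, tardiness=max(0,14-12)=2
  Job 3: p=6, d=14, C=20, tardiness=max(0,20-14)=6
  Job 4: p=9, d=29, C=29, tardiness=max(0,29-29)=0
  Job 5: p=9, d=30, C=38, tardiness=max(0,38-30)=8
Total tardiness = 16

16


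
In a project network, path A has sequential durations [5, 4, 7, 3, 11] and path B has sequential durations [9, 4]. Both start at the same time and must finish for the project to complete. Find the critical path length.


Path A total = 5 + 4 + 7 + 3 + 11 = 30
Path B total = 9 + 4 = 13
Critical path = longest path = max(30, 13) = 30

30


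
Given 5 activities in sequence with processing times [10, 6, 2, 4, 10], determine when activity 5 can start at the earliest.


Activity 5 starts after activities 1 through 4 complete.
Predecessor durations: [10, 6, 2, 4]
ES = 10 + 6 + 2 + 4 = 22

22


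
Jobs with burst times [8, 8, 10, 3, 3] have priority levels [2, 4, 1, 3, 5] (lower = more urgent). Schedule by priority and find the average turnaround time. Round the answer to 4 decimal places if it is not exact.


Sort by priority (ascending = highest first):
Order: [(1, 10), (2, 8), (3, 3), (4, 8), (5, 3)]
Completion times:
  Priority 1, burst=10, C=10
  Priority 2, burst=8, C=18
  Priority 3, burst=3, C=21
  Priority 4, burst=8, C=29
  Priority 5, burst=3, C=32
Average turnaround = 110/5 = 22.0

22.0


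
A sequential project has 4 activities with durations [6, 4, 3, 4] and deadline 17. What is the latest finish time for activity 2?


LF(activity 2) = deadline - sum of successor durations
Successors: activities 3 through 4 with durations [3, 4]
Sum of successor durations = 7
LF = 17 - 7 = 10

10


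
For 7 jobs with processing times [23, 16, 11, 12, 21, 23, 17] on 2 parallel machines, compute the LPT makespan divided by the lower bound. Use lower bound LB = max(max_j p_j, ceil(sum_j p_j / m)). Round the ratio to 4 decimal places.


LPT order: [23, 23, 21, 17, 16, 12, 11]
Machine loads after assignment: [67, 56]
LPT makespan = 67
Lower bound = max(max_job, ceil(total/2)) = max(23, 62) = 62
Ratio = 67 / 62 = 1.0806

1.0806


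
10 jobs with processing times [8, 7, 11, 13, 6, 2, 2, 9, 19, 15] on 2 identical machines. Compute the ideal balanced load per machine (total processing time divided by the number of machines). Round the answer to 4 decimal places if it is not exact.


Total processing time = 8 + 7 + 11 + 13 + 6 + 2 + 2 + 9 + 19 + 15 = 92
Number of machines = 2
Ideal balanced load = 92 / 2 = 46.0

46.0


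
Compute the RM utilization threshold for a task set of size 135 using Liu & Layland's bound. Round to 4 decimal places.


Compute 2^(1/135) = 1.0051476273
Subtract 1: 1.0051476273 - 1 = 0.0051476273
Multiply by n: 135 * 0.0051476273 = 0.6949296855
Round to 4 dp: 0.6949

0.6949


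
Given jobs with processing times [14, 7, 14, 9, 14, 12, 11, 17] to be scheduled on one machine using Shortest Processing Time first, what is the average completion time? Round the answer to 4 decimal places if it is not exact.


Sort jobs by processing time (SPT order): [7, 9, 11, 12, 14, 14, 14, 17]
Compute completion times sequentially:
  Job 1: processing = 7, completes at 7
  Job 2: processing = 9, completes at 16
  Job 3: processing = 11, completes at 27
  Job 4: processing = 12, completes at 39
  Job 5: processing = 14, completes at 53
  Job 6: processing = 14, completes at 67
  Job 7: processing = 14, completes at 81
  Job 8: processing = 17, completes at 98
Sum of completion times = 388
Average completion time = 388/8 = 48.5

48.5


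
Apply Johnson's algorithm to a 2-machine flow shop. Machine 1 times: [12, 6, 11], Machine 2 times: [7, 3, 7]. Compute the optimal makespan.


Apply Johnson's rule:
  Group 1 (a <= b): []
  Group 2 (a > b): [(1, 12, 7), (3, 11, 7), (2, 6, 3)]
Optimal job order: [1, 3, 2]
Schedule:
  Job 1: M1 done at 12, M2 done at 19
  Job 3: M1 done at 23, M2 done at 30
  Job 2: M1 done at 29, M2 done at 33
Makespan = 33

33


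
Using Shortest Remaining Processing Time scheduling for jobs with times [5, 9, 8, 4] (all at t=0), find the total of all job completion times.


Since all jobs arrive at t=0, SRPT equals SPT ordering.
SPT order: [4, 5, 8, 9]
Completion times:
  Job 1: p=4, C=4
  Job 2: p=5, C=9
  Job 3: p=8, C=17
  Job 4: p=9, C=26
Total completion time = 4 + 9 + 17 + 26 = 56

56


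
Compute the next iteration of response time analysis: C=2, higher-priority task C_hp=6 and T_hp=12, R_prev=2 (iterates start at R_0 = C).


R_next = C + ceil(R_prev / T_hp) * C_hp
ceil(2 / 12) = ceil(0.1667) = 1
Interference = 1 * 6 = 6
R_next = 2 + 6 = 8

8


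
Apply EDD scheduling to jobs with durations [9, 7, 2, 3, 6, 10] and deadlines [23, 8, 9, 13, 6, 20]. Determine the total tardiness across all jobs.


Sort by due date (EDD order): [(6, 6), (7, 8), (2, 9), (3, 13), (10, 20), (9, 23)]
Compute completion times and tardiness:
  Job 1: p=6, d=6, C=6, tardiness=max(0,6-6)=0
  Job 2: p=7, d=8, C=13, tardiness=max(0,13-8)=5
  Job 3: p=2, d=9, C=15, tardiness=max(0,15-9)=6
  Job 4: p=3, d=13, C=18, tardiness=max(0,18-13)=5
  Job 5: p=10, d=20, C=28, tardiness=max(0,28-20)=8
  Job 6: p=9, d=23, C=37, tardiness=max(0,37-23)=14
Total tardiness = 38

38


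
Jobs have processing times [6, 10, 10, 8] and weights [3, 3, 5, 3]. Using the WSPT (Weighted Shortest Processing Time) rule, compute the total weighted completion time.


Compute p/w ratios and sort ascending (WSPT): [(6, 3), (10, 5), (8, 3), (10, 3)]
Compute weighted completion times:
  Job (p=6,w=3): C=6, w*C=3*6=18
  Job (p=10,w=5): C=16, w*C=5*16=80
  Job (p=8,w=3): C=24, w*C=3*24=72
  Job (p=10,w=3): C=34, w*C=3*34=102
Total weighted completion time = 272

272


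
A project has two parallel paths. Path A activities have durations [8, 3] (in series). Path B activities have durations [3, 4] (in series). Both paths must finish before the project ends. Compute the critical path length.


Path A total = 8 + 3 = 11
Path B total = 3 + 4 = 7
Critical path = longest path = max(11, 7) = 11

11


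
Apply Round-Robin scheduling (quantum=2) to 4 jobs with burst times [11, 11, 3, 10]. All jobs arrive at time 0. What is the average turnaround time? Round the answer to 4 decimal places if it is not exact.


Time quantum = 2
Execution trace:
  J1 runs 2 units, time = 2
  J2 runs 2 units, time = 4
  J3 runs 2 units, time = 6
  J4 runs 2 units, time = 8
  J1 runs 2 units, time = 10
  J2 runs 2 units, time = 12
  J3 runs 1 units, time = 13
  J4 runs 2 units, time = 15
  J1 runs 2 units, time = 17
  J2 runs 2 units, time = 19
  J4 runs 2 units, time = 21
  J1 runs 2 units, time = 23
  J2 runs 2 units, time = 25
  J4 runs 2 units, time = 27
  J1 runs 2 units, time = 29
  J2 runs 2 units, time = 31
  J4 runs 2 units, time = 33
  J1 runs 1 units, time = 34
  J2 runs 1 units, time = 35
Finish times: [34, 35, 13, 33]
Average turnaround = 115/4 = 28.75

28.75


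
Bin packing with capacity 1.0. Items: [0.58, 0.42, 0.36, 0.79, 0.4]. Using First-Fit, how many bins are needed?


Place items sequentially using First-Fit:
  Item 0.58 -> new Bin 1
  Item 0.42 -> Bin 1 (now 1.0)
  Item 0.36 -> new Bin 2
  Item 0.79 -> new Bin 3
  Item 0.4 -> Bin 2 (now 0.76)
Total bins used = 3

3


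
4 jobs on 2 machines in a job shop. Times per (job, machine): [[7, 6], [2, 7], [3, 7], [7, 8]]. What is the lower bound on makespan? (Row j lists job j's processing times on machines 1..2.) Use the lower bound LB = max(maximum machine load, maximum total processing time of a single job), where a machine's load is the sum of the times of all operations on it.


Machine loads:
  Machine 1: 7 + 2 + 3 + 7 = 19
  Machine 2: 6 + 7 + 7 + 8 = 28
Max machine load = 28
Job totals:
  Job 1: 13
  Job 2: 9
  Job 3: 10
  Job 4: 15
Max job total = 15
Lower bound = max(28, 15) = 28

28


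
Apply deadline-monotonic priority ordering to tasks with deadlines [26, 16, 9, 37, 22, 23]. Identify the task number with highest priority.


Sort tasks by relative deadline (ascending):
  Task 3: deadline = 9
  Task 2: deadline = 16
  Task 5: deadline = 22
  Task 6: deadline = 23
  Task 1: deadline = 26
  Task 4: deadline = 37
Priority order (highest first): [3, 2, 5, 6, 1, 4]
Highest priority task = 3

3


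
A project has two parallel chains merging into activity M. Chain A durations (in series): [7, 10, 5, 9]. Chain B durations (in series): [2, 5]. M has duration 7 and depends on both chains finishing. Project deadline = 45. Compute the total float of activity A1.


Forward pass: ES(A1) = sum of predecessors on chain A = 0
EF = ES + duration = 0 + 7 = 7
Backward pass: LF(M) = deadline = 45; LS(M) = 45 - 7 = 38
LF(A1) = LS(M) - sum(successors on chain A) = 38 - 24 = 14
LS = LF - duration = 14 - 7 = 7
Total float = LS - ES = 7 - 0 = 7

7


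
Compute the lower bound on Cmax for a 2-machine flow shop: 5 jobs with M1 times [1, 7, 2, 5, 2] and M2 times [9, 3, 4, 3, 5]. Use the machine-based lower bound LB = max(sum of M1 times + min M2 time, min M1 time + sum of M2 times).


LB1 = sum(M1 times) + min(M2 times) = 17 + 3 = 20
LB2 = min(M1 times) + sum(M2 times) = 1 + 24 = 25
Lower bound = max(LB1, LB2) = max(20, 25) = 25

25


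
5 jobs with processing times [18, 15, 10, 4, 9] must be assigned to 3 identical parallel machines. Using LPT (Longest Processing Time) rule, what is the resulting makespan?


Sort jobs in decreasing order (LPT): [18, 15, 10, 9, 4]
Assign each job to the least loaded machine:
  Machine 1: jobs [18], load = 18
  Machine 2: jobs [15, 4], load = 19
  Machine 3: jobs [10, 9], load = 19
Makespan = max load = 19

19


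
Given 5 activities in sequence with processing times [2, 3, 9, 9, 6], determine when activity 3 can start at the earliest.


Activity 3 starts after activities 1 through 2 complete.
Predecessor durations: [2, 3]
ES = 2 + 3 = 5

5


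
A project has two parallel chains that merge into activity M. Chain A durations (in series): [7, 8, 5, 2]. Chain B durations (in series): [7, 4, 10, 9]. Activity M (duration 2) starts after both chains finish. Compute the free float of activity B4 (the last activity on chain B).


ES(B4) = sum of predecessors on chain B = 21
EF(B4) = ES + duration = 21 + 9 = 30
Successor of B4 is M. ES(M) = max(sum(A), sum(B)) = max(22, 30) = 30
Free float = ES(successor) - EF(current) = 30 - 30 = 0

0


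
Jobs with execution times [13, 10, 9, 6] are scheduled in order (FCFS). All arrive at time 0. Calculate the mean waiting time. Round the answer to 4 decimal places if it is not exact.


FCFS order (as given): [13, 10, 9, 6]
Waiting times:
  Job 1: wait = 0
  Job 2: wait = 13
  Job 3: wait = 23
  Job 4: wait = 32
Sum of waiting times = 68
Average waiting time = 68/4 = 17.0

17.0


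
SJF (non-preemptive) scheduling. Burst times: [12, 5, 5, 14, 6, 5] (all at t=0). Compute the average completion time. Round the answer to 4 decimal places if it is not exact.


SJF order (ascending): [5, 5, 5, 6, 12, 14]
Completion times:
  Job 1: burst=5, C=5
  Job 2: burst=5, C=10
  Job 3: burst=5, C=15
  Job 4: burst=6, C=21
  Job 5: burst=12, C=33
  Job 6: burst=14, C=47
Average completion = 131/6 = 21.8333

21.8333


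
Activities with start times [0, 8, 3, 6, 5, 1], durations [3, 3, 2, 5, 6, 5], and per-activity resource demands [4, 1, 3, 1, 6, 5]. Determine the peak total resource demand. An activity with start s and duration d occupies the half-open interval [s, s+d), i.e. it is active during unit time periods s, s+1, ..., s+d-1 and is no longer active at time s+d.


Each activity i is active on [start_i, start_i + duration_i).
Compute total resource usage per time slot:
  t=0: active resources = [4], total = 4
  t=1: active resources = [4, 5], total = 9
  t=2: active resources = [4, 5], total = 9
  t=3: active resources = [3, 5], total = 8
  t=4: active resources = [3, 5], total = 8
  t=5: active resources = [6, 5], total = 11
  t=6: active resources = [1, 6], total = 7
  t=7: active resources = [1, 6], total = 7
  t=8: active resources = [1, 1, 6], total = 8
  t=9: active resources = [1, 1, 6], total = 8
  t=10: active resources = [1, 1, 6], total = 8
Peak resource demand = 11

11


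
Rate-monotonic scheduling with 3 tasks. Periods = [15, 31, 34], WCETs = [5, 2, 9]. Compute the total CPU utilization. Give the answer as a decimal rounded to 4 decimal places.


Compute individual utilizations (exact fractions):
  Task 1: C/T = 5/15 = 1/3 (approx. 0.3333)
  Task 2: C/T = 2/31 (approx. 0.0645)
  Task 3: C/T = 9/34 (approx. 0.2647)
Total utilization U = 1/3 + 2/31 + 9/34 = 2095/3162
Rounded to 4 decimal places: U = 0.6626
RM (Liu & Layland) bound for 3 tasks = 0.779763; compare with U = 2095/3162 (approx. 0.662555)
U <= bound, so schedulable by RM sufficient condition.

0.6626


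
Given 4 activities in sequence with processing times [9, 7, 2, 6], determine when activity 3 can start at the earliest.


Activity 3 starts after activities 1 through 2 complete.
Predecessor durations: [9, 7]
ES = 9 + 7 = 16

16


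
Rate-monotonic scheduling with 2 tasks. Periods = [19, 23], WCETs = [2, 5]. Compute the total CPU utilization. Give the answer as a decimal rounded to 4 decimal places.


Compute individual utilizations (exact fractions):
  Task 1: C/T = 2/19 (approx. 0.1053)
  Task 2: C/T = 5/23 (approx. 0.2174)
Total utilization U = 2/19 + 5/23 = 141/437
Rounded to 4 decimal places: U = 0.3227
RM (Liu & Layland) bound for 2 tasks = 0.828427; compare with U = 141/437 (approx. 0.322654)
U <= bound, so schedulable by RM sufficient condition.

0.3227


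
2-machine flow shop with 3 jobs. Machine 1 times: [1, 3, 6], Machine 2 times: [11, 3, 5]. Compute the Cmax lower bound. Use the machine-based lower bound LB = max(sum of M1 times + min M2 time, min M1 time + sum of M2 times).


LB1 = sum(M1 times) + min(M2 times) = 10 + 3 = 13
LB2 = min(M1 times) + sum(M2 times) = 1 + 19 = 20
Lower bound = max(LB1, LB2) = max(13, 20) = 20

20


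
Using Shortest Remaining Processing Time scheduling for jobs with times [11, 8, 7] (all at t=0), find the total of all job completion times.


Since all jobs arrive at t=0, SRPT equals SPT ordering.
SPT order: [7, 8, 11]
Completion times:
  Job 1: p=7, C=7
  Job 2: p=8, C=15
  Job 3: p=11, C=26
Total completion time = 7 + 15 + 26 = 48

48


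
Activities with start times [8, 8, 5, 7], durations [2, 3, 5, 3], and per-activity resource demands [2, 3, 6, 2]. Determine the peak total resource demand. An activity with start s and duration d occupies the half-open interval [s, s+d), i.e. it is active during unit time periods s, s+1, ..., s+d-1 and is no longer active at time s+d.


Each activity i is active on [start_i, start_i + duration_i).
Compute total resource usage per time slot:
  t=0: active resources = [], total = 0
  t=1: active resources = [], total = 0
  t=2: active resources = [], total = 0
  t=3: active resources = [], total = 0
  t=4: active resources = [], total = 0
  t=5: active resources = [6], total = 6
  t=6: active resources = [6], total = 6
  t=7: active resources = [6, 2], total = 8
  t=8: active resources = [2, 3, 6, 2], total = 13
  t=9: active resources = [2, 3, 6, 2], total = 13
  t=10: active resources = [3], total = 3
Peak resource demand = 13

13


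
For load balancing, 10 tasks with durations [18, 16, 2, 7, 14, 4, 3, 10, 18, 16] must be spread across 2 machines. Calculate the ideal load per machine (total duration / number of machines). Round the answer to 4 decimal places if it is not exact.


Total processing time = 18 + 16 + 2 + 7 + 14 + 4 + 3 + 10 + 18 + 16 = 108
Number of machines = 2
Ideal balanced load = 108 / 2 = 54.0

54.0


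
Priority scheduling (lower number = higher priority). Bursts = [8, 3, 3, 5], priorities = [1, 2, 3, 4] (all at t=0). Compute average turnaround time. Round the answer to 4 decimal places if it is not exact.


Sort by priority (ascending = highest first):
Order: [(1, 8), (2, 3), (3, 3), (4, 5)]
Completion times:
  Priority 1, burst=8, C=8
  Priority 2, burst=3, C=11
  Priority 3, burst=3, C=14
  Priority 4, burst=5, C=19
Average turnaround = 52/4 = 13.0

13.0


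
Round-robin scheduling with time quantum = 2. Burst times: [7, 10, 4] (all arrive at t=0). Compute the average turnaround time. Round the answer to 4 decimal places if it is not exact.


Time quantum = 2
Execution trace:
  J1 runs 2 units, time = 2
  J2 runs 2 units, time = 4
  J3 runs 2 units, time = 6
  J1 runs 2 units, time = 8
  J2 runs 2 units, time = 10
  J3 runs 2 units, time = 12
  J1 runs 2 units, time = 14
  J2 runs 2 units, time = 16
  J1 runs 1 units, time = 17
  J2 runs 2 units, time = 19
  J2 runs 2 units, time = 21
Finish times: [17, 21, 12]
Average turnaround = 50/3 = 16.6667

16.6667


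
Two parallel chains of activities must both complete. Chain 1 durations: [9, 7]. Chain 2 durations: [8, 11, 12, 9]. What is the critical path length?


Path A total = 9 + 7 = 16
Path B total = 8 + 11 + 12 + 9 = 40
Critical path = longest path = max(16, 40) = 40

40


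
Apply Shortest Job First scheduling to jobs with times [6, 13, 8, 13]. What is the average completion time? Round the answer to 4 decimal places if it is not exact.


SJF order (ascending): [6, 8, 13, 13]
Completion times:
  Job 1: burst=6, C=6
  Job 2: burst=8, C=14
  Job 3: burst=13, C=27
  Job 4: burst=13, C=40
Average completion = 87/4 = 21.75

21.75


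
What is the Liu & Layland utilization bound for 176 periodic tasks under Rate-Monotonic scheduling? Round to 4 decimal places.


Compute 2^(1/176) = 1.0039461017
Subtract 1: 1.0039461017 - 1 = 0.0039461017
Multiply by n: 176 * 0.0039461017 = 0.6945138992
Round to 4 dp: 0.6945

0.6945


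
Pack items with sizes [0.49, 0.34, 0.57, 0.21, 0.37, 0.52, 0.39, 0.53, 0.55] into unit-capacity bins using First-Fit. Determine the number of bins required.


Place items sequentially using First-Fit:
  Item 0.49 -> new Bin 1
  Item 0.34 -> Bin 1 (now 0.83)
  Item 0.57 -> new Bin 2
  Item 0.21 -> Bin 2 (now 0.78)
  Item 0.37 -> new Bin 3
  Item 0.52 -> Bin 3 (now 0.89)
  Item 0.39 -> new Bin 4
  Item 0.53 -> Bin 4 (now 0.92)
  Item 0.55 -> new Bin 5
Total bins used = 5

5


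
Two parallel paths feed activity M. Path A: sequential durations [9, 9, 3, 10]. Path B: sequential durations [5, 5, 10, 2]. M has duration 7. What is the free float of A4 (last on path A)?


ES(A4) = sum of predecessors on chain A = 21
EF(A4) = ES + duration = 21 + 10 = 31
Successor of A4 is M. ES(M) = max(sum(A), sum(B)) = max(31, 22) = 31
Free float = ES(successor) - EF(current) = 31 - 31 = 0

0


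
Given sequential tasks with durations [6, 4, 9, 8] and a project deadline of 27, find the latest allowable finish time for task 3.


LF(activity 3) = deadline - sum of successor durations
Successors: activities 4 through 4 with durations [8]
Sum of successor durations = 8
LF = 27 - 8 = 19

19


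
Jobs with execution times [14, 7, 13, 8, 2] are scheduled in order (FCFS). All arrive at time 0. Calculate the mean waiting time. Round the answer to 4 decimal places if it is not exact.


FCFS order (as given): [14, 7, 13, 8, 2]
Waiting times:
  Job 1: wait = 0
  Job 2: wait = 14
  Job 3: wait = 21
  Job 4: wait = 34
  Job 5: wait = 42
Sum of waiting times = 111
Average waiting time = 111/5 = 22.2

22.2


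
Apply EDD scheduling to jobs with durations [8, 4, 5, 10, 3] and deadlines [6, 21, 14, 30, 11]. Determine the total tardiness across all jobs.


Sort by due date (EDD order): [(8, 6), (3, 11), (5, 14), (4, 21), (10, 30)]
Compute completion times and tardiness:
  Job 1: p=8, d=6, C=8, tardiness=max(0,8-6)=2
  Job 2: p=3, d=11, C=11, tardiness=max(0,11-11)=0
  Job 3: p=5, d=14, C=16, tardiness=max(0,16-14)=2
  Job 4: p=4, d=21, C=20, tardiness=max(0,20-21)=0
  Job 5: p=10, d=30, C=30, tardiness=max(0,30-30)=0
Total tardiness = 4

4


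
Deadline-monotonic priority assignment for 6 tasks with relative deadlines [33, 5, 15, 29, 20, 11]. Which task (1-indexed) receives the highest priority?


Sort tasks by relative deadline (ascending):
  Task 2: deadline = 5
  Task 6: deadline = 11
  Task 3: deadline = 15
  Task 5: deadline = 20
  Task 4: deadline = 29
  Task 1: deadline = 33
Priority order (highest first): [2, 6, 3, 5, 4, 1]
Highest priority task = 2

2


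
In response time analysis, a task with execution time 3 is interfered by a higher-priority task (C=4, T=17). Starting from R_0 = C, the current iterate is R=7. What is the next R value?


R_next = C + ceil(R_prev / T_hp) * C_hp
ceil(7 / 17) = ceil(0.4118) = 1
Interference = 1 * 4 = 4
R_next = 3 + 4 = 7
R_next = R_prev, so the iteration has converged (response time = 7).

7


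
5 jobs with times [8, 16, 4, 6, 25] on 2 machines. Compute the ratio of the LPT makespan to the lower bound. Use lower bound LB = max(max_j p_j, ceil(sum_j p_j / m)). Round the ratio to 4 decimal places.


LPT order: [25, 16, 8, 6, 4]
Machine loads after assignment: [29, 30]
LPT makespan = 30
Lower bound = max(max_job, ceil(total/2)) = max(25, 30) = 30
Ratio = 30 / 30 = 1.0

1.0


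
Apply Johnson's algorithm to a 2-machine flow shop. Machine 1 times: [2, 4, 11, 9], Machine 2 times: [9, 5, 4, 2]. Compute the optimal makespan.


Apply Johnson's rule:
  Group 1 (a <= b): [(1, 2, 9), (2, 4, 5)]
  Group 2 (a > b): [(3, 11, 4), (4, 9, 2)]
Optimal job order: [1, 2, 3, 4]
Schedule:
  Job 1: M1 done at 2, M2 done at 11
  Job 2: M1 done at 6, M2 done at 16
  Job 3: M1 done at 17, M2 done at 21
  Job 4: M1 done at 26, M2 done at 28
Makespan = 28

28


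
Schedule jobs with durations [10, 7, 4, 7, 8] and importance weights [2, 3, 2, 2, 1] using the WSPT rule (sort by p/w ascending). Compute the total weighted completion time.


Compute p/w ratios and sort ascending (WSPT): [(4, 2), (7, 3), (7, 2), (10, 2), (8, 1)]
Compute weighted completion times:
  Job (p=4,w=2): C=4, w*C=2*4=8
  Job (p=7,w=3): C=11, w*C=3*11=33
  Job (p=7,w=2): C=18, w*C=2*18=36
  Job (p=10,w=2): C=28, w*C=2*28=56
  Job (p=8,w=1): C=36, w*C=1*36=36
Total weighted completion time = 169

169


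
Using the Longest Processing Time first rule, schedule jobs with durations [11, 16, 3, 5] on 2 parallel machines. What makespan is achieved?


Sort jobs in decreasing order (LPT): [16, 11, 5, 3]
Assign each job to the least loaded machine:
  Machine 1: jobs [16, 3], load = 19
  Machine 2: jobs [11, 5], load = 16
Makespan = max load = 19

19


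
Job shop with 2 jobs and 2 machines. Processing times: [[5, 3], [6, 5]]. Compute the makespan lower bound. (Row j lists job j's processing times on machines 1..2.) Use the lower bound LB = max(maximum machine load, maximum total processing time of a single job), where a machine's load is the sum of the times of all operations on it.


Machine loads:
  Machine 1: 5 + 6 = 11
  Machine 2: 3 + 5 = 8
Max machine load = 11
Job totals:
  Job 1: 8
  Job 2: 11
Max job total = 11
Lower bound = max(11, 11) = 11

11


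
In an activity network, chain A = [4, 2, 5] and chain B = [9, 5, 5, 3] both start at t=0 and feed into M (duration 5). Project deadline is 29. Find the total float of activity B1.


Forward pass: ES(B1) = sum of predecessors on chain B = 0
EF = ES + duration = 0 + 9 = 9
Backward pass: LF(M) = deadline = 29; LS(M) = 29 - 5 = 24
LF(B1) = LS(M) - sum(successors on chain B) = 24 - 13 = 11
LS = LF - duration = 11 - 9 = 2
Total float = LS - ES = 2 - 0 = 2

2


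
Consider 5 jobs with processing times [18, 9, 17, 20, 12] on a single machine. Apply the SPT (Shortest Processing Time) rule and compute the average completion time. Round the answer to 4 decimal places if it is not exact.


Sort jobs by processing time (SPT order): [9, 12, 17, 18, 20]
Compute completion times sequentially:
  Job 1: processing = 9, completes at 9
  Job 2: processing = 12, completes at 21
  Job 3: processing = 17, completes at 38
  Job 4: processing = 18, completes at 56
  Job 5: processing = 20, completes at 76
Sum of completion times = 200
Average completion time = 200/5 = 40.0

40.0
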